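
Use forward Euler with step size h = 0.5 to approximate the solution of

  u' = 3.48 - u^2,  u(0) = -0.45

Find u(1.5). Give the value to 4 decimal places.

1.4931

Euler: u_{n+1} = u_n + h·f(x_n, u_n).
x=0.000000, u=-0.450000: f=3.277500 → u ← -0.450000 + 0.5·3.277500 = 1.188750
x=0.500000, u=1.188750: f=2.066873 → u ← 1.188750 + 0.5·2.066873 = 2.222187
x=1.000000, u=2.222187: f=-1.458114 → u ← 2.222187 + 0.5·(-1.458114) = 1.493130
u(1.5) ≈ 1.4931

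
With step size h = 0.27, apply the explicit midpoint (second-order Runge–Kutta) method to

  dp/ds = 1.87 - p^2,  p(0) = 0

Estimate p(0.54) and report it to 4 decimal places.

Midpoint: k1 = f(s_n, p_n); k2 = f(s_n + h/2, p_n + (h/2)·k1); p_{n+1} = p_n + h·k2.
s=0.000000, p=0.000000:
  k1 = f(0.000000, 0.000000) = 1.870000
  k2 = f(0.135000, 0.252450) = 1.806269
  p ← 0.000000 + 0.27·1.806269 = 0.487693
s=0.270000, p=0.487693:
  k1 = f(0.270000, 0.487693) = 1.632156
  k2 = f(0.405000, 0.708034) = 1.368688
  p ← 0.487693 + 0.27·1.368688 = 0.857238
p(0.54) ≈ 0.8572

0.8572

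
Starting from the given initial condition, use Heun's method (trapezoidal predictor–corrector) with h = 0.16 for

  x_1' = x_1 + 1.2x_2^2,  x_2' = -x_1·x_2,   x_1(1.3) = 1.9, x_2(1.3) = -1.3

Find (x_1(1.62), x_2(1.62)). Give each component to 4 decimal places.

3.0497, -0.6008

Heun on (x_1,x_2): k1 = f(x_n, state_n); k2 = f(x_n + h, state_n + h·k1); state_{n+1} = state_n + (h/2)·(k1 + k2).
1.300000: (1.900000, -1.300000)
  k1 = (3.928000, 2.470000)
  predictor → (2.528480, -0.904800)
  k2 = (3.510876, 2.287769)
  → (2.495110, -0.919379)
1.460000: (2.495110, -0.919379)
  k1 = (3.509418, 2.293951)
  predictor → (3.056617, -0.552346)
  k2 = (3.422721, 1.688311)
  → (3.049681, -0.600798)
(x_1(1.62), x_2(1.62)) ≈ (3.0497, -0.6008)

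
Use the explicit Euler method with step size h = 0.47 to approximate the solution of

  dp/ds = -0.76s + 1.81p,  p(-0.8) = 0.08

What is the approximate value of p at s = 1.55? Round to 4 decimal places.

4.8761

Euler: p_{n+1} = p_n + h·f(s_n, p_n).
s=-0.800000, p=0.080000: f=0.752800 → p ← 0.080000 + 0.47·0.752800 = 0.433816
s=-0.330000, p=0.433816: f=1.036007 → p ← 0.433816 + 0.47·1.036007 = 0.920739
s=0.140000, p=0.920739: f=1.560138 → p ← 0.920739 + 0.47·1.560138 = 1.654004
s=0.610000, p=1.654004: f=2.530148 → p ← 1.654004 + 0.47·2.530148 = 2.843174
s=1.080000, p=2.843174: f=4.325344 → p ← 2.843174 + 0.47·4.325344 = 4.876085
p(1.55) ≈ 4.8761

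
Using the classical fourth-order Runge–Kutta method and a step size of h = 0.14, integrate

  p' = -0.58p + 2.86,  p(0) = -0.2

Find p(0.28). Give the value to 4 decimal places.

0.5691

RK4: k1 = f(x_n, p_n); k2 = f(x_n + h/2, p_n + (h/2)·k1); k3 = f(x_n + h/2, p_n + (h/2)·k2); k4 = f(x_n + h, p_n + h·k3); p_{n+1} = p_n + (h/6)·(k1 + 2k2 + 2k3 + k4).
x=0.000000, p=-0.200000:
  k1 = f(0.000000, -0.200000) = 2.976000
  k2 = f(0.070000, 0.008320) = 2.855174
  k3 = f(0.070000, -0.000138) = 2.860080
  k4 = f(0.140000, 0.200411) = 2.743762
  p ← -0.200000 + (0.14/6)·(k1 + 2k2 + 2k3 + k4) = 0.200173
x=0.140000, p=0.200173:
  k1 = f(0.140000, 0.200173) = 2.743900
  k2 = f(0.210000, 0.392246) = 2.632497
  k3 = f(0.210000, 0.384448) = 2.637020
  k4 = f(0.280000, 0.569356) = 2.529774
  p ← 0.200173 + (0.14/6)·(k1 + 2k2 + 2k3 + k4) = 0.569136
p(0.28) ≈ 0.5691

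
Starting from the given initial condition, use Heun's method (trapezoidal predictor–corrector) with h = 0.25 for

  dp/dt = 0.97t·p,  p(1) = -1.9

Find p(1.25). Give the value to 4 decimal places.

-2.4882

Heun: k1 = f(t_n, p_n); k2 = f(t_n + h, p_n + h·k1); p_{n+1} = p_n + (h/2)·(k1 + k2).
t=1.000000, p=-1.900000:
  k1 = f(1.000000, -1.900000) = -1.843000
  k2 = f(1.250000, -2.360750) = -2.862409
  p ← -1.900000 + (0.25/2)·(-1.843000 + (-2.862409)) = -2.488176
p(1.25) ≈ -2.4882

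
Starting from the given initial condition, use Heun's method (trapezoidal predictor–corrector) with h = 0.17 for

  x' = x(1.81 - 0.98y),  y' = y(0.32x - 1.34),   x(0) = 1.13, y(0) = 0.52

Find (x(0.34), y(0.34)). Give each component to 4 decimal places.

Heun on (x,y): k1 = f(t_n, state_n); k2 = f(t_n + h, state_n + h·k1); state_{n+1} = state_n + (h/2)·(k1 + k2).
0.000000: (1.130000, 0.520000)
  k1 = (1.469452, -0.508768)
  predictor → (1.379807, 0.433509)
  k2 = (1.911254, -0.389492)
  → (1.417360, 0.443648)
0.170000: (1.417360, 0.443648)
  k1 = (1.949189, -0.393269)
  predictor → (1.748722, 0.376792)
  k2 = (2.519460, -0.294052)
  → (1.797195, 0.385226)
(x(0.34), y(0.34)) ≈ (1.7972, 0.3852)

1.7972, 0.3852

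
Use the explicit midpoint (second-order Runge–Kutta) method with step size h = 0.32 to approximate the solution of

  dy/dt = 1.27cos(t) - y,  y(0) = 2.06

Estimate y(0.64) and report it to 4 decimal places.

1.6460

Midpoint: k1 = f(t_n, y_n); k2 = f(t_n + h/2, y_n + (h/2)·k1); y_{n+1} = y_n + h·k2.
t=0.000000, y=2.060000:
  k1 = f(0.000000, 2.060000) = -0.790000
  k2 = f(0.160000, 1.933600) = -0.679821
  y ← 2.060000 + 0.32·(-0.679821) = 1.842457
t=0.320000, y=1.842457:
  k1 = f(0.320000, 1.842457) = -0.636928
  k2 = f(0.480000, 1.740549) = -0.614065
  y ← 1.842457 + 0.32·(-0.614065) = 1.645956
y(0.64) ≈ 1.6460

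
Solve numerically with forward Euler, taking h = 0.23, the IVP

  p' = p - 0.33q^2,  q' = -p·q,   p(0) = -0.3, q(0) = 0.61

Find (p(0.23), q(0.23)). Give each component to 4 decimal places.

Euler on (p,q): p_{n+1} = p_n + h·p', q_{n+1} = q_n + h·q'.
0.000000: (-0.300000, 0.610000); f=(-0.422793, 0.183000) → (-0.397242, 0.652090)
(p(0.23), q(0.23)) ≈ (-0.3972, 0.6521)

-0.3972, 0.6521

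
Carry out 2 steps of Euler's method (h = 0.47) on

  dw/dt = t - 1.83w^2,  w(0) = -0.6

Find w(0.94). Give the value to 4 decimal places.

Euler: w_{n+1} = w_n + h·f(t_n, w_n).
t=0.000000, w=-0.600000: f=-0.658800 → w ← -0.600000 + 0.47·(-0.658800) = -0.909636
t=0.470000, w=-0.909636: f=-1.044211 → w ← -0.909636 + 0.47·(-1.044211) = -1.400415
w(0.94) ≈ -1.4004

-1.4004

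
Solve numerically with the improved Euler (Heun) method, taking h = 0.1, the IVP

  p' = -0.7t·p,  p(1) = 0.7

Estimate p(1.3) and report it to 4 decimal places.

Heun: k1 = f(t_n, p_n); k2 = f(t_n + h, p_n + h·k1); p_{n+1} = p_n + (h/2)·(k1 + k2).
t=1.000000, p=0.700000:
  k1 = f(1.000000, 0.700000) = -0.490000
  k2 = f(1.100000, 0.651000) = -0.501270
  p ← 0.700000 + (0.1/2)·(-0.490000 + (-0.501270)) = 0.650436
t=1.100000, p=0.650436:
  k1 = f(1.100000, 0.650436) = -0.500836
  k2 = f(1.200000, 0.600353) = -0.504296
  p ← 0.650436 + (0.1/2)·(-0.500836 + (-0.504296)) = 0.600180
t=1.200000, p=0.600180:
  k1 = f(1.200000, 0.600180) = -0.504151
  k2 = f(1.300000, 0.549765) = -0.500286
  p ← 0.600180 + (0.1/2)·(-0.504151 + (-0.500286)) = 0.549958
p(1.3) ≈ 0.5500

0.5500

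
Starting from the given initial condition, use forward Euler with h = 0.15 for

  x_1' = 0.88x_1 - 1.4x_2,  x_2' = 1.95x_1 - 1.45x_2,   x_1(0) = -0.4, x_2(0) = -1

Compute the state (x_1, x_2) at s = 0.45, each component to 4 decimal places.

0.0654, -0.6315

Euler on (x_1,x_2): x_1_{n+1} = x_1_n + h·x_1', x_2_{n+1} = x_2_n + h·x_2'.
0.000000: (-0.400000, -1.000000); f=(1.048000, 0.670000) → (-0.242800, -0.899500)
0.150000: (-0.242800, -0.899500); f=(1.045636, 0.830815) → (-0.085955, -0.774878)
0.300000: (-0.085955, -0.774878); f=(1.009189, 0.955961) → (0.065424, -0.631484)
(x_1(0.45), x_2(0.45)) ≈ (0.0654, -0.6315)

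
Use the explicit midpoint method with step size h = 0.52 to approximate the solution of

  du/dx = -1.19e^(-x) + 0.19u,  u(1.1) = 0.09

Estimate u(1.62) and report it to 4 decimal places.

-0.0697

Midpoint: k1 = f(x_n, u_n); k2 = f(x_n + h/2, u_n + (h/2)·k1); u_{n+1} = u_n + h·k2.
x=1.100000, u=0.090000:
  k1 = f(1.100000, 0.090000) = -0.379017
  k2 = f(1.360000, -0.008544) = -0.307050
  u ← 0.090000 + 0.52·(-0.307050) = -0.069666
u(1.62) ≈ -0.0697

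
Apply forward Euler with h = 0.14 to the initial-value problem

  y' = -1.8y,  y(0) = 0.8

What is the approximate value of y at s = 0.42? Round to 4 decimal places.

0.3348

Euler: y_{n+1} = y_n + h·f(s_n, y_n).
s=0.000000, y=0.800000: f=-1.440000 → y ← 0.800000 + 0.14·(-1.440000) = 0.598400
s=0.140000, y=0.598400: f=-1.077120 → y ← 0.598400 + 0.14·(-1.077120) = 0.447603
s=0.280000, y=0.447603: f=-0.805686 → y ← 0.447603 + 0.14·(-0.805686) = 0.334807
y(0.42) ≈ 0.3348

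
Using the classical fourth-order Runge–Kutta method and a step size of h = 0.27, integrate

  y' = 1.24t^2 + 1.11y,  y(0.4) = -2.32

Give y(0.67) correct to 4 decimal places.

-3.0194

RK4: k1 = f(t_n, y_n); k2 = f(t_n + h/2, y_n + (h/2)·k1); k3 = f(t_n + h/2, y_n + (h/2)·k2); k4 = f(t_n + h, y_n + h·k3); y_{n+1} = y_n + (h/6)·(k1 + 2k2 + 2k3 + k4).
t=0.400000, y=-2.320000:
  k1 = f(0.400000, -2.320000) = -2.376800
  k2 = f(0.535000, -2.640868) = -2.576444
  k3 = f(0.535000, -2.667820) = -2.606361
  k4 = f(0.670000, -3.023718) = -2.799690
  y ← -2.320000 + (0.27/6)·(k1 + 2k2 + 2k3 + k4) = -3.019395
y(0.67) ≈ -3.0194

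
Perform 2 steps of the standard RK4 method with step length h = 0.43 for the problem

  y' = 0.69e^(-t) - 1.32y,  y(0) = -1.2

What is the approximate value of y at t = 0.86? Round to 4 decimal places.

-0.1671

RK4: k1 = f(t_n, y_n); k2 = f(t_n + h/2, y_n + (h/2)·k1); k3 = f(t_n + h/2, y_n + (h/2)·k2); k4 = f(t_n + h, y_n + h·k3); y_{n+1} = y_n + (h/6)·(k1 + 2k2 + 2k3 + k4).
t=0.000000, y=-1.200000:
  k1 = f(0.000000, -1.200000) = 2.274000
  k2 = f(0.215000, -0.711090) = 1.495152
  k3 = f(0.215000, -0.878542) = 1.716189
  k4 = f(0.430000, -0.462039) = 1.058742
  y ← -1.200000 + (0.43/6)·(k1 + 2k2 + 2k3 + k4) = -0.500861
t=0.430000, y=-0.500861:
  k1 = f(0.430000, -0.500861) = 1.109988
  k2 = f(0.645000, -0.262214) = 0.708139
  k3 = f(0.645000, -0.348611) = 0.822184
  k4 = f(0.860000, -0.147322) = 0.486447
  y ← -0.500861 + (0.43/6)·(k1 + 2k2 + 2k3 + k4) = -0.167104
y(0.86) ≈ -0.1671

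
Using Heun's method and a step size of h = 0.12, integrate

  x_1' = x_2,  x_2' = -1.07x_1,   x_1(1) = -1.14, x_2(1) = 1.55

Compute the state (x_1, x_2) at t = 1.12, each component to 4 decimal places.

Heun on (x_1,x_2): k1 = f(t_n, state_n); k2 = f(t_n + h, state_n + h·k1); state_{n+1} = state_n + (h/2)·(k1 + k2).
1.000000: (-1.140000, 1.550000)
  k1 = (1.550000, 1.219800)
  predictor → (-0.954000, 1.696376)
  k2 = (1.696376, 1.020780)
  → (-0.945217, 1.684435)
(x_1(1.12), x_2(1.12)) ≈ (-0.9452, 1.6844)

-0.9452, 1.6844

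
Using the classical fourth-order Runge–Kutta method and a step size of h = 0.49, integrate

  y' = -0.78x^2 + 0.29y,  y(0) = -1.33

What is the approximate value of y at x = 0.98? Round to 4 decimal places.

RK4: k1 = f(x_n, y_n); k2 = f(x_n + h/2, y_n + (h/2)·k1); k3 = f(x_n + h/2, y_n + (h/2)·k2); k4 = f(x_n + h, y_n + h·k3); y_{n+1} = y_n + (h/6)·(k1 + 2k2 + 2k3 + k4).
x=0.000000, y=-1.330000:
  k1 = f(0.000000, -1.330000) = -0.385700
  k2 = f(0.245000, -1.424497) = -0.459923
  k3 = f(0.245000, -1.442681) = -0.465197
  k4 = f(0.490000, -1.557947) = -0.639083
  y ← -1.330000 + (0.49/6)·(k1 + 2k2 + 2k3 + k4) = -1.564794
x=0.490000, y=-1.564794:
  k1 = f(0.490000, -1.564794) = -0.641068
  k2 = f(0.735000, -1.721855) = -0.920714
  k3 = f(0.735000, -1.790368) = -0.940582
  k4 = f(0.980000, -2.025679) = -1.336559
  y ← -1.564794 + (0.49/6)·(k1 + 2k2 + 2k3 + k4) = -2.030311
y(0.98) ≈ -2.0303

-2.0303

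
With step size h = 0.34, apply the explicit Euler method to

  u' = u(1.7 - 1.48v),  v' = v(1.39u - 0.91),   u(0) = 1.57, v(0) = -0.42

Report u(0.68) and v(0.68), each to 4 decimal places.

Euler on (u,v): u_{n+1} = u_n + h·u', v_{n+1} = v_n + h·v'.
0.000000: (1.570000, -0.420000); f=(3.644912, -0.534366) → (2.809270, -0.601684)
0.340000: (2.809270, -0.601684); f=(7.277394, -1.801976) → (5.283584, -1.214356)
(u(0.68), v(0.68)) ≈ (5.2836, -1.2144)

5.2836, -1.2144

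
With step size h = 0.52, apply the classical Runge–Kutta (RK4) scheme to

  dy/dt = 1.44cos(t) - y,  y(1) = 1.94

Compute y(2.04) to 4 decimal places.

RK4: k1 = f(t_n, y_n); k2 = f(t_n + h/2, y_n + (h/2)·k1); k3 = f(t_n + h/2, y_n + (h/2)·k2); k4 = f(t_n + h, y_n + h·k3); y_{n+1} = y_n + (h/6)·(k1 + 2k2 + 2k3 + k4).
t=1.000000, y=1.940000:
  k1 = f(1.000000, 1.940000) = -1.161965
  k2 = f(1.260000, 1.637889) = -1.197513
  k3 = f(1.260000, 1.628647) = -1.188270
  k4 = f(1.520000, 1.322099) = -1.248984
  y ← 1.940000 + (0.52/6)·(k1 + 2k2 + 2k3 + k4) = 1.317515
t=1.520000, y=1.317515:
  k1 = f(1.520000, 1.317515) = -1.244400
  k2 = f(1.780000, 0.993971) = -1.293032
  k3 = f(1.780000, 0.981327) = -1.280388
  k4 = f(2.040000, 0.651714) = -1.302847
  y ← 1.317515 + (0.52/6)·(k1 + 2k2 + 2k3 + k4) = 0.650694
y(2.04) ≈ 0.6507

0.6507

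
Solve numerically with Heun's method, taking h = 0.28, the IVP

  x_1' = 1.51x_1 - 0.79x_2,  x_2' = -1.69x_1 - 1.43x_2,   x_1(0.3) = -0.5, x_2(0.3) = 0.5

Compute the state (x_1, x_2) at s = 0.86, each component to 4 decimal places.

-1.5342, 0.8710

Heun on (x_1,x_2): k1 = f(s_n, state_n); k2 = f(s_n + h, state_n + h·k1); state_{n+1} = state_n + (h/2)·(k1 + k2).
0.300000: (-0.500000, 0.500000)
  k1 = (-1.150000, 0.130000)
  predictor → (-0.822000, 0.536400)
  k2 = (-1.664976, 0.622128)
  → (-0.894097, 0.605298)
0.580000: (-0.894097, 0.605298)
  k1 = (-1.828271, 0.645447)
  predictor → (-1.406013, 0.786023)
  k2 = (-2.744037, 1.252148)
  → (-1.534220, 0.870961)
(x_1(0.86), x_2(0.86)) ≈ (-1.5342, 0.8710)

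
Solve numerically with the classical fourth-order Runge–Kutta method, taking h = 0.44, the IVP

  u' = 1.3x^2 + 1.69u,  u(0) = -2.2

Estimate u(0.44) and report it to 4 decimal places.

RK4: k1 = f(x_n, u_n); k2 = f(x_n + h/2, u_n + (h/2)·k1); k3 = f(x_n + h/2, u_n + (h/2)·k2); k4 = f(x_n + h, u_n + h·k3); u_{n+1} = u_n + (h/6)·(k1 + 2k2 + 2k3 + k4).
x=0.000000, u=-2.200000:
  k1 = f(0.000000, -2.200000) = -3.718000
  k2 = f(0.220000, -3.017960) = -5.037432
  k3 = f(0.220000, -3.308235) = -5.527997
  k4 = f(0.440000, -4.632319) = -7.576939
  u ← -2.200000 + (0.44/6)·(k1 + 2k2 + 2k3 + k4) = -4.577892
u(0.44) ≈ -4.5779

-4.5779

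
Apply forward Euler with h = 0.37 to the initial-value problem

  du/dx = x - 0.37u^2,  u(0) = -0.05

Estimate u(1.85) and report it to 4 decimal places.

Euler: u_{n+1} = u_n + h·f(x_n, u_n).
x=0.000000, u=-0.050000: f=-0.000925 → u ← -0.050000 + 0.37·(-0.000925) = -0.050342
x=0.370000, u=-0.050342: f=0.369062 → u ← -0.050342 + 0.37·0.369062 = 0.086211
x=0.740000, u=0.086211: f=0.737250 → u ← 0.086211 + 0.37·0.737250 = 0.358993
x=1.110000, u=0.358993: f=1.062316 → u ← 0.358993 + 0.37·1.062316 = 0.752050
x=1.480000, u=0.752050: f=1.270736 → u ← 0.752050 + 0.37·1.270736 = 1.222222
u(1.85) ≈ 1.2222

1.2222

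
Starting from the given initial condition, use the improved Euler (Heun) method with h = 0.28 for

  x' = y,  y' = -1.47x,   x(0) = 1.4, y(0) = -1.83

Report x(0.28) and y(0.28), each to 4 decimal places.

0.8069, -2.3008

Heun on (x,y): k1 = f(s_n, state_n); k2 = f(s_n + h, state_n + h·k1); state_{n+1} = state_n + (h/2)·(k1 + k2).
0.000000: (1.400000, -1.830000)
  k1 = (-1.830000, -2.058000)
  predictor → (0.887600, -2.406240)
  k2 = (-2.406240, -1.304772)
  → (0.806926, -2.300788)
(x(0.28), y(0.28)) ≈ (0.8069, -2.3008)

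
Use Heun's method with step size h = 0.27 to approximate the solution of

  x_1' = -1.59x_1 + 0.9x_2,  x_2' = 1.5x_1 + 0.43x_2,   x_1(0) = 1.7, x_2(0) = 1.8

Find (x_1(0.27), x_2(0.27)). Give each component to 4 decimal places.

1.5794, 2.6904

Heun on (x_1,x_2): k1 = f(t_n, state_n); k2 = f(t_n + h, state_n + h·k1); state_{n+1} = state_n + (h/2)·(k1 + k2).
0.000000: (1.700000, 1.800000)
  k1 = (-1.083000, 3.324000)
  predictor → (1.407590, 2.697480)
  k2 = (0.189664, 3.271301)
  → (1.579400, 2.690366)
(x_1(0.27), x_2(0.27)) ≈ (1.5794, 2.6904)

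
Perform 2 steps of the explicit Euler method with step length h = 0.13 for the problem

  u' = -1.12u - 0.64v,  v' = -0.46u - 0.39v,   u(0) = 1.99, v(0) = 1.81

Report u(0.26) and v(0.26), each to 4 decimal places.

Euler on (u,v): u_{n+1} = u_n + h·u', v_{n+1} = v_n + h·v'.
0.000000: (1.990000, 1.810000); f=(-3.387200, -1.621300) → (1.549664, 1.599231)
0.130000: (1.549664, 1.599231); f=(-2.759132, -1.336546) → (1.190977, 1.425480)
(u(0.26), v(0.26)) ≈ (1.1910, 1.4255)

1.1910, 1.4255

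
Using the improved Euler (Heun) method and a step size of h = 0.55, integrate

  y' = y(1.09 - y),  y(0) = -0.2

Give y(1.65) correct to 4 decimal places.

Heun: k1 = f(x_n, y_n); k2 = f(x_n + h, y_n + h·k1); y_{n+1} = y_n + (h/2)·(k1 + k2).
x=0.000000, y=-0.200000:
  k1 = f(0.000000, -0.200000) = -0.258000
  k2 = f(0.550000, -0.341900) = -0.489567
  y ← -0.200000 + (0.55/2)·(-0.258000 + (-0.489567)) = -0.405581
x=0.550000, y=-0.405581:
  k1 = f(0.550000, -0.405581) = -0.606579
  k2 = f(1.100000, -0.739199) = -1.352143
  y ← -0.405581 + (0.55/2)·(-0.606579 + (-1.352143)) = -0.944229
x=1.100000, y=-0.944229:
  k1 = f(1.100000, -0.944229) = -1.920779
  k2 = f(1.650000, -2.000658) = -6.183347
  y ← -0.944229 + (0.55/2)·(-1.920779 + (-6.183347)) = -3.172864
y(1.65) ≈ -3.1729

-3.1729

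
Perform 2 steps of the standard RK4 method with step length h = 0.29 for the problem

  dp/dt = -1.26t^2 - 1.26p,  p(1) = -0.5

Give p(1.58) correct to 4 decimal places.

RK4: k1 = f(t_n, p_n); k2 = f(t_n + h/2, p_n + (h/2)·k1); k3 = f(t_n + h/2, p_n + (h/2)·k2); k4 = f(t_n + h, p_n + h·k3); p_{n+1} = p_n + (h/6)·(k1 + 2k2 + 2k3 + k4).
t=1.000000, p=-0.500000:
  k1 = f(1.000000, -0.500000) = -0.630000
  k2 = f(1.145000, -0.591350) = -0.906791
  k3 = f(1.145000, -0.631485) = -0.856221
  k4 = f(1.290000, -0.748304) = -1.153903
  p ← -0.500000 + (0.29/6)·(k1 + 2k2 + 2k3 + k4) = -0.756646
t=1.290000, p=-0.756646:
  k1 = f(1.290000, -0.756646) = -1.143392
  k2 = f(1.435000, -0.922438) = -1.432351
  k3 = f(1.435000, -0.964337) = -1.379558
  k4 = f(1.580000, -1.156718) = -1.687999
  p ← -0.756646 + (0.29/6)·(k1 + 2k2 + 2k3 + k4) = -1.165315
p(1.58) ≈ -1.1653

-1.1653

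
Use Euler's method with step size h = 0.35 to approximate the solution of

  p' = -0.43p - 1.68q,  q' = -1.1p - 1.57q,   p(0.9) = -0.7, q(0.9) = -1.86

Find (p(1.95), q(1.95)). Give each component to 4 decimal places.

Euler on (p,q): p_{n+1} = p_n + h·p', q_{n+1} = q_n + h·q'.
0.900000: (-0.700000, -1.860000); f=(3.425800, 3.690200) → (0.499030, -0.568430)
1.250000: (0.499030, -0.568430); f=(0.740379, 0.343502) → (0.758163, -0.448204)
1.600000: (0.758163, -0.448204); f=(0.426973, -0.130298) → (0.907603, -0.493809)
(p(1.95), q(1.95)) ≈ (0.9076, -0.4938)

0.9076, -0.4938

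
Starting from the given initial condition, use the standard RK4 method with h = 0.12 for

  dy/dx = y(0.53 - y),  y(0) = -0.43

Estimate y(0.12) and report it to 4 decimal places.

RK4: k1 = f(x_n, y_n); k2 = f(x_n + h/2, y_n + (h/2)·k1); k3 = f(x_n + h/2, y_n + (h/2)·k2); k4 = f(x_n + h, y_n + h·k3); y_{n+1} = y_n + (h/6)·(k1 + 2k2 + 2k3 + k4).
x=0.000000, y=-0.430000:
  k1 = f(0.000000, -0.430000) = -0.412800
  k2 = f(0.060000, -0.454768) = -0.447841
  k3 = f(0.060000, -0.456870) = -0.450872
  k4 = f(0.120000, -0.484105) = -0.490933
  y ← -0.430000 + (0.12/6)·(k1 + 2k2 + 2k3 + k4) = -0.484023
y(0.12) ≈ -0.4840

-0.4840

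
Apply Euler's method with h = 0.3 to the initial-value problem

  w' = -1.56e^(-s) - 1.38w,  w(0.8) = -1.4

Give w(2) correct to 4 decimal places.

-0.4140

Euler: w_{n+1} = w_n + h·f(s_n, w_n).
s=0.800000, w=-1.400000: f=1.231047 → w ← -1.400000 + 0.3·1.231047 = -1.030686
s=1.100000, w=-1.030686: f=0.903068 → w ← -1.030686 + 0.3·0.903068 = -0.759766
s=1.400000, w=-0.759766: f=0.663785 → w ← -0.759766 + 0.3·0.663785 = -0.560630
s=1.700000, w=-0.560630: f=0.488683 → w ← -0.560630 + 0.3·0.488683 = -0.414025
w(2) ≈ -0.4140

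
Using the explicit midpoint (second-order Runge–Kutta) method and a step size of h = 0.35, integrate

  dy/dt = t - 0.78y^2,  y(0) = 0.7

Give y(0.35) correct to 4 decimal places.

Midpoint: k1 = f(t_n, y_n); k2 = f(t_n + h/2, y_n + (h/2)·k1); y_{n+1} = y_n + h·k2.
t=0.000000, y=0.700000:
  k1 = f(0.000000, 0.700000) = -0.382200
  k2 = f(0.175000, 0.633115) = -0.137651
  y ← 0.700000 + 0.35·(-0.137651) = 0.651822
y(0.35) ≈ 0.6518

0.6518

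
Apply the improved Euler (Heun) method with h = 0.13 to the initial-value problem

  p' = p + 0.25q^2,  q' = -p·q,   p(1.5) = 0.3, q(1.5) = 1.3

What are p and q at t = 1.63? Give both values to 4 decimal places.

Heun on (p,q): k1 = f(t_n, state_n); k2 = f(t_n + h, state_n + h·k1); state_{n+1} = state_n + (h/2)·(k1 + k2).
1.500000: (0.300000, 1.300000)
  k1 = (0.722500, -0.390000)
  predictor → (0.393925, 1.249300)
  k2 = (0.784113, -0.492131)
  → (0.397930, 1.242662)
(p(1.63), q(1.63)) ≈ (0.3979, 1.2427)

0.3979, 1.2427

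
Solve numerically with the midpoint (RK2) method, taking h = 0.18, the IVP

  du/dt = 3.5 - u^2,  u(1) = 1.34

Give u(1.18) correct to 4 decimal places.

1.5686

Midpoint: k1 = f(t_n, u_n); k2 = f(t_n + h/2, u_n + (h/2)·k1); u_{n+1} = u_n + h·k2.
t=1.000000, u=1.340000:
  k1 = f(1.000000, 1.340000) = 1.704400
  k2 = f(1.090000, 1.493396) = 1.269768
  u ← 1.340000 + 0.18·1.269768 = 1.568558
u(1.18) ≈ 1.5686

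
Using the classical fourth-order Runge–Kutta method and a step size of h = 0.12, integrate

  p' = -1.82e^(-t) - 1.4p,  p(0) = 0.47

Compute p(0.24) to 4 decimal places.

RK4: k1 = f(t_n, p_n); k2 = f(t_n + h/2, p_n + (h/2)·k1); k3 = f(t_n + h/2, p_n + (h/2)·k2); k4 = f(t_n + h, p_n + h·k3); p_{n+1} = p_n + (h/6)·(k1 + 2k2 + 2k3 + k4).
t=0.000000, p=0.470000:
  k1 = f(0.000000, 0.470000) = -2.478000
  k2 = f(0.060000, 0.321320) = -2.163859
  k3 = f(0.060000, 0.340168) = -2.190247
  k4 = f(0.120000, 0.207170) = -1.904234
  p ← 0.470000 + (0.12/6)·(k1 + 2k2 + 2k3 + k4) = 0.208191
t=0.120000, p=0.208191:
  k1 = f(0.120000, 0.208191) = -1.905663
  k2 = f(0.180000, 0.093851) = -1.651584
  k3 = f(0.180000, 0.109096) = -1.672926
  k4 = f(0.240000, 0.007440) = -1.442079
  p ← 0.208191 + (0.12/6)·(k1 + 2k2 + 2k3 + k4) = 0.008256
p(0.24) ≈ 0.0083

0.0083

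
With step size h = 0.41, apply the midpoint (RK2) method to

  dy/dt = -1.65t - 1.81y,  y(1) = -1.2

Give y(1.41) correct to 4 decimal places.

Midpoint: k1 = f(t_n, y_n); k2 = f(t_n + h/2, y_n + (h/2)·k1); y_{n+1} = y_n + h·k2.
t=1.000000, y=-1.200000:
  k1 = f(1.000000, -1.200000) = 0.522000
  k2 = f(1.205000, -1.092990) = -0.009938
  y ← -1.200000 + 0.41·(-0.009938) = -1.204075
y(1.41) ≈ -1.2041

-1.2041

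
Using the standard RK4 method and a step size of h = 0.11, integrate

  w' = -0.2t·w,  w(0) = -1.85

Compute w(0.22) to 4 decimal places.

RK4: k1 = f(t_n, w_n); k2 = f(t_n + h/2, w_n + (h/2)·k1); k3 = f(t_n + h/2, w_n + (h/2)·k2); k4 = f(t_n + h, w_n + h·k3); w_{n+1} = w_n + (h/6)·(k1 + 2k2 + 2k3 + k4).
t=0.000000, w=-1.850000:
  k1 = f(0.000000, -1.850000) = 0.000000
  k2 = f(0.055000, -1.850000) = 0.020350
  k3 = f(0.055000, -1.848881) = 0.020338
  k4 = f(0.110000, -1.847763) = 0.040651
  w ← -1.850000 + (0.11/6)·(k1 + 2k2 + 2k3 + k4) = -1.847763
t=0.110000, w=-1.847763:
  k1 = f(0.110000, -1.847763) = 0.040651
  k2 = f(0.165000, -1.845527) = 0.060902
  k3 = f(0.165000, -1.844413) = 0.060866
  k4 = f(0.220000, -1.841068) = 0.081007
  w ← -1.847763 + (0.11/6)·(k1 + 2k2 + 2k3 + k4) = -1.841068
w(0.22) ≈ -1.8411

-1.8411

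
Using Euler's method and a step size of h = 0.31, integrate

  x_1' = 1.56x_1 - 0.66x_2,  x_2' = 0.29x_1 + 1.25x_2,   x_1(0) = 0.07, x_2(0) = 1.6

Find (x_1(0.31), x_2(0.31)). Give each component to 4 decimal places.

-0.2235, 2.2263

Euler on (x_1,x_2): x_1_{n+1} = x_1_n + h·x_1', x_2_{n+1} = x_2_n + h·x_2'.
0.000000: (0.070000, 1.600000); f=(-0.946800, 2.020300) → (-0.223508, 2.226293)
(x_1(0.31), x_2(0.31)) ≈ (-0.2235, 2.2263)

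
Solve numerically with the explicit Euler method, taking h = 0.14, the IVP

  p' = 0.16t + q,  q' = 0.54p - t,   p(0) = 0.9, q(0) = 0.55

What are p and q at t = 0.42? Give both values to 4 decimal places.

1.1671, 0.7137

Euler on (p,q): p_{n+1} = p_n + h·p', q_{n+1} = q_n + h·q'.
0.000000: (0.900000, 0.550000); f=(0.550000, 0.486000) → (0.977000, 0.618040)
0.140000: (0.977000, 0.618040); f=(0.640440, 0.387580) → (1.066662, 0.672301)
0.280000: (1.066662, 0.672301); f=(0.717101, 0.295997) → (1.167056, 0.713741)
(p(0.42), q(0.42)) ≈ (1.1671, 0.7137)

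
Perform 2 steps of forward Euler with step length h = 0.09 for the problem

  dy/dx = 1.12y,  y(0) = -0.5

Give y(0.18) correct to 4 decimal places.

-0.6059

Euler: y_{n+1} = y_n + h·f(x_n, y_n).
x=0.000000, y=-0.500000: f=-0.560000 → y ← -0.500000 + 0.09·(-0.560000) = -0.550400
x=0.090000, y=-0.550400: f=-0.616448 → y ← -0.550400 + 0.09·(-0.616448) = -0.605880
y(0.18) ≈ -0.6059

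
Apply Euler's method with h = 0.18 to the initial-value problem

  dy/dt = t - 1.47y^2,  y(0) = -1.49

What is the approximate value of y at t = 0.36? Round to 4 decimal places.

Euler: y_{n+1} = y_n + h·f(t_n, y_n).
t=0.000000, y=-1.490000: f=-3.263547 → y ← -1.490000 + 0.18·(-3.263547) = -2.077438
t=0.180000, y=-2.077438: f=-6.164153 → y ← -2.077438 + 0.18·(-6.164153) = -3.186986
y(0.36) ≈ -3.1870

-3.1870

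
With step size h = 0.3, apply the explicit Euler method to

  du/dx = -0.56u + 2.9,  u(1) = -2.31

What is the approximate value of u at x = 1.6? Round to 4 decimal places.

-0.0052

Euler: u_{n+1} = u_n + h·f(x_n, u_n).
x=1.000000, u=-2.310000: f=4.193600 → u ← -2.310000 + 0.3·4.193600 = -1.051920
x=1.300000, u=-1.051920: f=3.489075 → u ← -1.051920 + 0.3·3.489075 = -0.005197
u(1.6) ≈ -0.0052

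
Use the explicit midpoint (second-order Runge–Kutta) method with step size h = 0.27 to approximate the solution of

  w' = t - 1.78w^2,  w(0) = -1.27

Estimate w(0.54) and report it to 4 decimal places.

Midpoint: k1 = f(t_n, w_n); k2 = f(t_n + h/2, w_n + (h/2)·k1); w_{n+1} = w_n + h·k2.
t=0.000000, w=-1.270000:
  k1 = f(0.000000, -1.270000) = -2.870962
  k2 = f(0.135000, -1.657580) = -4.755676
  w ← -1.270000 + 0.27·(-4.755676) = -2.554033
t=0.270000, w=-2.554033:
  k1 = f(0.270000, -2.554033) = -11.341087
  k2 = f(0.405000, -4.085079) = -29.299415
  w ← -2.554033 + 0.27·(-29.299415) = -10.464875
w(0.54) ≈ -10.4649

-10.4649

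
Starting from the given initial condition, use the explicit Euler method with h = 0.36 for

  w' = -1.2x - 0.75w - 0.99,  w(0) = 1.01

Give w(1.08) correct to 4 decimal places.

-0.8382

Euler: w_{n+1} = w_n + h·f(x_n, w_n).
x=0.000000, w=1.010000: f=-1.747500 → w ← 1.010000 + 0.36·(-1.747500) = 0.380900
x=0.360000, w=0.380900: f=-1.707675 → w ← 0.380900 + 0.36·(-1.707675) = -0.233863
x=0.720000, w=-0.233863: f=-1.678603 → w ← -0.233863 + 0.36·(-1.678603) = -0.838160
w(1.08) ≈ -0.8382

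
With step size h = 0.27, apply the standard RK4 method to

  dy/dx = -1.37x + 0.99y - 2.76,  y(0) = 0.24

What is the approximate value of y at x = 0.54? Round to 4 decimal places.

RK4: k1 = f(x_n, y_n); k2 = f(x_n + h/2, y_n + (h/2)·k1); k3 = f(x_n + h/2, y_n + (h/2)·k2); k4 = f(x_n + h, y_n + h·k3); y_{n+1} = y_n + (h/6)·(k1 + 2k2 + 2k3 + k4).
x=0.000000, y=0.240000:
  k1 = f(0.000000, 0.240000) = -2.522400
  k2 = f(0.135000, -0.100524) = -3.044469
  k3 = f(0.135000, -0.171003) = -3.114243
  k4 = f(0.270000, -0.600846) = -3.724737
  y ← 0.240000 + (0.27/6)·(k1 + 2k2 + 2k3 + k4) = -0.595405
x=0.270000, y=-0.595405:
  k1 = f(0.270000, -0.595405) = -3.719351
  k2 = f(0.405000, -1.097518) = -4.401392
  k3 = f(0.405000, -1.189593) = -4.492547
  k4 = f(0.540000, -1.808393) = -5.290109
  y ← -0.595405 + (0.27/6)·(k1 + 2k2 + 2k3 + k4) = -1.801286
y(0.54) ≈ -1.8013

-1.8013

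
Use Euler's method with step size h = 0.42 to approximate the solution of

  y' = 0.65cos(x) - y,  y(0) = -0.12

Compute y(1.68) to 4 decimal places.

0.3127

Euler: y_{n+1} = y_n + h·f(x_n, y_n).
x=0.000000, y=-0.120000: f=0.770000 → y ← -0.120000 + 0.42·0.770000 = 0.203400
x=0.420000, y=0.203400: f=0.390108 → y ← 0.203400 + 0.42·0.390108 = 0.367245
x=0.840000, y=0.367245: f=0.066606 → y ← 0.367245 + 0.42·0.066606 = 0.395220
x=1.260000, y=0.395220: f=-0.196439 → y ← 0.395220 + 0.42·(-0.196439) = 0.312715
y(1.68) ≈ 0.3127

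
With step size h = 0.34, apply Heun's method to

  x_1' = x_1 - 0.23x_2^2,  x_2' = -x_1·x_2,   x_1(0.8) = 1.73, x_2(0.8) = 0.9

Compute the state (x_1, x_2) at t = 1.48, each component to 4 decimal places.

Heun on (x_1,x_2): k1 = f(t_n, state_n); k2 = f(t_n + h, state_n + h·k1); state_{n+1} = state_n + (h/2)·(k1 + k2).
0.800000: (1.730000, 0.900000)
  k1 = (1.543700, -1.557000)
  predictor → (2.254858, 0.370620)
  k2 = (2.223265, -0.835695)
  → (2.370384, 0.493242)
1.140000: (2.370384, 0.493242)
  k1 = (2.314428, -1.169172)
  predictor → (3.157290, 0.095723)
  k2 = (3.155182, -0.302226)
  → (3.300218, 0.243104)
(x_1(1.48), x_2(1.48)) ≈ (3.3002, 0.2431)

3.3002, 0.2431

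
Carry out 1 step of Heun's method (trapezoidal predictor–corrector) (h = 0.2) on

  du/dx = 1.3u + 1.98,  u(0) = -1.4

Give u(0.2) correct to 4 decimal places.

Heun: k1 = f(x_n, u_n); k2 = f(x_n + h, u_n + h·k1); u_{n+1} = u_n + (h/2)·(k1 + k2).
x=0.000000, u=-1.400000:
  k1 = f(0.000000, -1.400000) = 0.160000
  k2 = f(0.200000, -1.368000) = 0.201600
  u ← -1.400000 + (0.2/2)·(0.160000 + 0.201600) = -1.363840
u(0.2) ≈ -1.3638

-1.3638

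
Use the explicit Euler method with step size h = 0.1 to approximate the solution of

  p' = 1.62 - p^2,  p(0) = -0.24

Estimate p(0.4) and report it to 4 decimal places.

0.3952

Euler: p_{n+1} = p_n + h·f(x_n, p_n).
x=0.000000, p=-0.240000: f=1.562400 → p ← -0.240000 + 0.1·1.562400 = -0.083760
x=0.100000, p=-0.083760: f=1.612984 → p ← -0.083760 + 0.1·1.612984 = 0.077538
x=0.200000, p=0.077538: f=1.613988 → p ← 0.077538 + 0.1·1.613988 = 0.238937
x=0.300000, p=0.238937: f=1.562909 → p ← 0.238937 + 0.1·1.562909 = 0.395228
p(0.4) ≈ 0.3952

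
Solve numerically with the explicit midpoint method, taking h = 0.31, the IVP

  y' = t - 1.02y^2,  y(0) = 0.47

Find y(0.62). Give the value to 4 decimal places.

Midpoint: k1 = f(t_n, y_n); k2 = f(t_n + h/2, y_n + (h/2)·k1); y_{n+1} = y_n + h·k2.
t=0.000000, y=0.470000:
  k1 = f(0.000000, 0.470000) = -0.225318
  k2 = f(0.155000, 0.435076) = -0.038077
  y ← 0.470000 + 0.31·(-0.038077) = 0.458196
t=0.310000, y=0.458196:
  k1 = f(0.310000, 0.458196) = 0.095857
  k2 = f(0.465000, 0.473054) = 0.236744
  y ← 0.458196 + 0.31·0.236744 = 0.531587
y(0.62) ≈ 0.5316

0.5316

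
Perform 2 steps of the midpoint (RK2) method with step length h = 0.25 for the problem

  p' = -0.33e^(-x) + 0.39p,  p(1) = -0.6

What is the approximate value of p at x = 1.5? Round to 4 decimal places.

-0.7821

Midpoint: k1 = f(x_n, p_n); k2 = f(x_n + h/2, p_n + (h/2)·k1); p_{n+1} = p_n + h·k2.
x=1.000000, p=-0.600000:
  k1 = f(1.000000, -0.600000) = -0.355400
  k2 = f(1.125000, -0.644425) = -0.358461
  p ← -0.600000 + 0.25·(-0.358461) = -0.689615
x=1.250000, p=-0.689615:
  k1 = f(1.250000, -0.689615) = -0.363497
  k2 = f(1.375000, -0.735052) = -0.370107
  p ← -0.689615 + 0.25·(-0.370107) = -0.782142
p(1.5) ≈ -0.7821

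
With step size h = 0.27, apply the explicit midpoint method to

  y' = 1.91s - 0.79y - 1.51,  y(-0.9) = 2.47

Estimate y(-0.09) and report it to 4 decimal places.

Midpoint: k1 = f(s_n, y_n); k2 = f(s_n + h/2, y_n + (h/2)·k1); y_{n+1} = y_n + h·k2.
s=-0.900000, y=2.470000:
  k1 = f(-0.900000, 2.470000) = -5.180300
  k2 = f(-0.765000, 1.770660) = -4.369971
  y ← 2.470000 + 0.27·(-4.369971) = 1.290108
s=-0.630000, y=1.290108:
  k1 = f(-0.630000, 1.290108) = -3.732485
  k2 = f(-0.495000, 0.786222) = -3.076566
  y ← 1.290108 + 0.27·(-3.076566) = 0.459435
s=-0.360000, y=0.459435:
  k1 = f(-0.360000, 0.459435) = -2.560554
  k2 = f(-0.225000, 0.113760) = -2.029621
  y ← 0.459435 + 0.27·(-2.029621) = -0.088562
y(-0.09) ≈ -0.0886

-0.0886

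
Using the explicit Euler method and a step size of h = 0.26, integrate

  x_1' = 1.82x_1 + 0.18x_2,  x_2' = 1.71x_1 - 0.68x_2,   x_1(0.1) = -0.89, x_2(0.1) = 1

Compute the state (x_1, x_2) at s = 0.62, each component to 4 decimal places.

-1.8426, -0.2102

Euler on (x_1,x_2): x_1_{n+1} = x_1_n + h·x_1', x_2_{n+1} = x_2_n + h·x_2'.
0.100000: (-0.890000, 1.000000); f=(-1.439800, -2.201900) → (-1.264348, 0.427506)
0.360000: (-1.264348, 0.427506); f=(-2.224162, -2.452739) → (-1.842630, -0.210206)
(x_1(0.62), x_2(0.62)) ≈ (-1.8426, -0.2102)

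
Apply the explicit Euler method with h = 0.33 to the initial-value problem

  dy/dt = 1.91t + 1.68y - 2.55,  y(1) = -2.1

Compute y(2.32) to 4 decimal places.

Euler: y_{n+1} = y_n + h·f(t_n, y_n).
t=1.000000, y=-2.100000: f=-4.168000 → y ← -2.100000 + 0.33·(-4.168000) = -3.475440
t=1.330000, y=-3.475440: f=-5.848439 → y ← -3.475440 + 0.33·(-5.848439) = -5.405425
t=1.660000, y=-5.405425: f=-8.460514 → y ← -5.405425 + 0.33·(-8.460514) = -8.197395
t=1.990000, y=-8.197395: f=-12.520723 → y ← -8.197395 + 0.33·(-12.520723) = -12.329233
y(2.32) ≈ -12.3292

-12.3292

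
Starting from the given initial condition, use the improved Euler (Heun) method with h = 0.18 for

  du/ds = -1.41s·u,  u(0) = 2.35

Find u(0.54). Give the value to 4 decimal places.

1.9123

Heun: k1 = f(s_n, u_n); k2 = f(s_n + h, u_n + h·k1); u_{n+1} = u_n + (h/2)·(k1 + k2).
s=0.000000, u=2.350000:
  k1 = f(0.000000, 2.350000) = 0.000000
  k2 = f(0.180000, 2.350000) = -0.596430
  u ← 2.350000 + (0.18/2)·(0.000000 + (-0.596430)) = 2.296321
s=0.180000, u=2.296321:
  k1 = f(0.180000, 2.296321) = -0.582806
  k2 = f(0.360000, 2.191416) = -1.112363
  u ← 2.296321 + (0.18/2)·(-0.582806 + (-1.112363)) = 2.143756
s=0.360000, u=2.143756:
  k1 = f(0.360000, 2.143756) = -1.088171
  k2 = f(0.540000, 1.947885) = -1.483120
  u ← 2.143756 + (0.18/2)·(-1.088171 + (-1.483120)) = 1.912340
u(0.54) ≈ 1.9123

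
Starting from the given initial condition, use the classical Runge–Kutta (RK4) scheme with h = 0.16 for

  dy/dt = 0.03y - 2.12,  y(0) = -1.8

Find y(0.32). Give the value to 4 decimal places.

-2.4990

RK4: k1 = f(t_n, y_n); k2 = f(t_n + h/2, y_n + (h/2)·k1); k3 = f(t_n + h/2, y_n + (h/2)·k2); k4 = f(t_n + h, y_n + h·k3); y_{n+1} = y_n + (h/6)·(k1 + 2k2 + 2k3 + k4).
t=0.000000, y=-1.800000:
  k1 = f(0.000000, -1.800000) = -2.174000
  k2 = f(0.080000, -1.973920) = -2.179218
  k3 = f(0.080000, -1.974337) = -2.179230
  k4 = f(0.160000, -2.148677) = -2.184460
  y ← -1.800000 + (0.16/6)·(k1 + 2k2 + 2k3 + k4) = -2.148676
t=0.160000, y=-2.148676:
  k1 = f(0.160000, -2.148676) = -2.184460
  k2 = f(0.240000, -2.323433) = -2.189703
  k3 = f(0.240000, -2.323852) = -2.189716
  k4 = f(0.320000, -2.499031) = -2.194971
  y ← -2.148676 + (0.16/6)·(k1 + 2k2 + 2k3 + k4) = -2.499030
y(0.32) ≈ -2.4990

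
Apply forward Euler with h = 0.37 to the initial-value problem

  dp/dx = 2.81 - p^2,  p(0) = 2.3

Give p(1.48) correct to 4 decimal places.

1.6786

Euler: p_{n+1} = p_n + h·f(x_n, p_n).
x=0.000000, p=2.300000: f=-2.480000 → p ← 2.300000 + 0.37·(-2.480000) = 1.382400
x=0.370000, p=1.382400: f=0.898970 → p ← 1.382400 + 0.37·0.898970 = 1.715019
x=0.740000, p=1.715019: f=-0.131290 → p ← 1.715019 + 0.37·(-0.131290) = 1.666442
x=1.110000, p=1.666442: f=0.032972 → p ← 1.666442 + 0.37·0.032972 = 1.678641
p(1.48) ≈ 1.6786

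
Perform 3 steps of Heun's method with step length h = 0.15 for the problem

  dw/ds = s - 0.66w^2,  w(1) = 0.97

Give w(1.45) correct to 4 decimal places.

Heun: k1 = f(s_n, w_n); k2 = f(s_n + h, w_n + h·k1); w_{n+1} = w_n + (h/2)·(k1 + k2).
s=1.000000, w=0.970000:
  k1 = f(1.000000, 0.970000) = 0.379006
  k2 = f(1.150000, 1.026851) = 0.454081
  w ← 0.970000 + (0.15/2)·(0.379006 + 0.454081) = 1.032482
s=1.150000, w=1.032482:
  k1 = f(1.150000, 1.032482) = 0.446428
  k2 = f(1.300000, 1.099446) = 0.502205
  w ← 1.032482 + (0.15/2)·(0.446428 + 0.502205) = 1.103629
s=1.300000, w=1.103629:
  k1 = f(1.300000, 1.103629) = 0.496122
  k2 = f(1.450000, 1.178047) = 0.534055
  w ← 1.103629 + (0.15/2)·(0.496122 + 0.534055) = 1.180892
w(1.45) ≈ 1.1809

1.1809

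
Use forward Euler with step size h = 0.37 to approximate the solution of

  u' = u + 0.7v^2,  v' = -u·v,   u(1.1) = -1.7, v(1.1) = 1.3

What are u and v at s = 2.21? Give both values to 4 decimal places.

Euler on (u,v): u_{n+1} = u_n + h·u', v_{n+1} = v_n + h·v'.
1.100000: (-1.700000, 1.300000); f=(-0.517000, 2.210000) → (-1.891290, 2.117700)
1.470000: (-1.891290, 2.117700); f=(1.247967, 4.005185) → (-1.429542, 3.599618)
1.840000: (-1.429542, 3.599618); f=(7.640535, 5.145806) → (1.397456, 5.503567)
(u(2.21), v(2.21)) ≈ (1.3975, 5.5036)

1.3975, 5.5036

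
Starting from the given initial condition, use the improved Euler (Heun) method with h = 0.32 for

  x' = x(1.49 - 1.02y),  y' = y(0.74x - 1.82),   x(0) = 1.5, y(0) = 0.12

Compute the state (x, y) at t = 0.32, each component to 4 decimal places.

2.3097, 0.1030

Heun on (x,y): k1 = f(t_n, state_n); k2 = f(t_n + h, state_n + h·k1); state_{n+1} = state_n + (h/2)·(k1 + k2).
0.000000: (1.500000, 0.120000)
  k1 = (2.051400, -0.085200)
  predictor → (2.156448, 0.092736)
  k2 = (3.009128, -0.020794)
  → (2.309684, 0.103041)
(x(0.32), y(0.32)) ≈ (2.3097, 0.1030)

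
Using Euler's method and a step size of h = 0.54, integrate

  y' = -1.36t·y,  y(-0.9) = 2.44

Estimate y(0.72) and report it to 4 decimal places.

4.4468

Euler: y_{n+1} = y_n + h·f(t_n, y_n).
t=-0.900000, y=2.440000: f=2.986560 → y ← 2.440000 + 0.54·2.986560 = 4.052742
t=-0.360000, y=4.052742: f=1.984223 → y ← 4.052742 + 0.54·1.984223 = 5.124223
t=0.180000, y=5.124223: f=-1.254410 → y ← 5.124223 + 0.54·(-1.254410) = 4.446841
y(0.72) ≈ 4.4468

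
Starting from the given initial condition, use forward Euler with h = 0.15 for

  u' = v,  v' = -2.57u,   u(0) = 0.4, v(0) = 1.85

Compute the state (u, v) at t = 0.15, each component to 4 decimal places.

0.6775, 1.6958

Euler on (u,v): u_{n+1} = u_n + h·u', v_{n+1} = v_n + h·v'.
0.000000: (0.400000, 1.850000); f=(1.850000, -1.028000) → (0.677500, 1.695800)
(u(0.15), v(0.15)) ≈ (0.6775, 1.6958)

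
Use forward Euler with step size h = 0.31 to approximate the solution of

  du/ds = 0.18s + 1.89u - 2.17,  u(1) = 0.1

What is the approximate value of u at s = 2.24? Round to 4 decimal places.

-4.8246

Euler: u_{n+1} = u_n + h·f(s_n, u_n).
s=1.000000, u=0.100000: f=-1.801000 → u ← 0.100000 + 0.31·(-1.801000) = -0.458310
s=1.310000, u=-0.458310: f=-2.800406 → u ← -0.458310 + 0.31·(-2.800406) = -1.326436
s=1.620000, u=-1.326436: f=-4.385364 → u ← -1.326436 + 0.31·(-4.385364) = -2.685899
s=1.930000, u=-2.685899: f=-6.898948 → u ← -2.685899 + 0.31·(-6.898948) = -4.824573
u(2.24) ≈ -4.8246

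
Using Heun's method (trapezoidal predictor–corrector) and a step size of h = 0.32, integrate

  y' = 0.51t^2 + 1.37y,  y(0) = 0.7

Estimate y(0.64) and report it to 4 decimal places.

1.7065

Heun: k1 = f(t_n, y_n); k2 = f(t_n + h, y_n + h·k1); y_{n+1} = y_n + (h/2)·(k1 + k2).
t=0.000000, y=0.700000:
  k1 = f(0.000000, 0.700000) = 0.959000
  k2 = f(0.320000, 1.006880) = 1.431650
  y ← 0.700000 + (0.32/2)·(0.959000 + 1.431650) = 1.082504
t=0.320000, y=1.082504:
  k1 = f(0.320000, 1.082504) = 1.535254
  k2 = f(0.640000, 1.573785) = 2.364982
  y ← 1.082504 + (0.32/2)·(1.535254 + 2.364982) = 1.706542
y(0.64) ≈ 1.7065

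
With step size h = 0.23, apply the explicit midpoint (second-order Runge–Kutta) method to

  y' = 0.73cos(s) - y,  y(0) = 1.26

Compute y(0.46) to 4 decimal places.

1.0559

Midpoint: k1 = f(s_n, y_n); k2 = f(s_n + h/2, y_n + (h/2)·k1); y_{n+1} = y_n + h·k2.
s=0.000000, y=1.260000:
  k1 = f(0.000000, 1.260000) = -0.530000
  k2 = f(0.115000, 1.199050) = -0.473872
  y ← 1.260000 + 0.23·(-0.473872) = 1.151009
s=0.230000, y=1.151009:
  k1 = f(0.230000, 1.151009) = -0.440233
  k2 = f(0.345000, 1.100383) = -0.413398
  y ← 1.151009 + 0.23·(-0.413398) = 1.055928
y(0.46) ≈ 1.0559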